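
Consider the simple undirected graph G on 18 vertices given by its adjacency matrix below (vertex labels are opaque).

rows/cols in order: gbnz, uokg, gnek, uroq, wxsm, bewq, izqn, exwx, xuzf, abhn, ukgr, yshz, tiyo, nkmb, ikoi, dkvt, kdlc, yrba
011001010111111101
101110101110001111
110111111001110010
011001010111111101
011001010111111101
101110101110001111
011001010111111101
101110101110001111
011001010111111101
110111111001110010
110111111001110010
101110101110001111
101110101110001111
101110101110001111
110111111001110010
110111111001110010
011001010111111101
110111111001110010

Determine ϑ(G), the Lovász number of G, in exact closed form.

6

Vertex exwx has 12 neighbors: gbnz, gnek, uroq, wxsm, izqn, xuzf, abhn, ukgr, ikoi, dkvt, kdlc, yrba.
deg(izqn) = 12; N(izqn) = {uokg, gnek, bewq, exwx, abhn, ukgr, yshz, tiyo, nkmb, ikoi, dkvt, yrba}.
Vertex bewq has 12 neighbors: gbnz, gnek, uroq, wxsm, izqn, xuzf, abhn, ukgr, ikoi, dkvt, kdlc, yrba.
N(kdlc) = {uokg, gnek, bewq, exwx, abhn, ukgr, yshz, tiyo, nkmb, ikoi, dkvt, yrba}, |N(kdlc)| = 12.
K_{6,6,6} (perfect); ϑ(G) = α(G) = max{6,6,6} = 6.
= 6.0000… (decimal).
Check 6 ≤ 6 ≤ 6: collapsed.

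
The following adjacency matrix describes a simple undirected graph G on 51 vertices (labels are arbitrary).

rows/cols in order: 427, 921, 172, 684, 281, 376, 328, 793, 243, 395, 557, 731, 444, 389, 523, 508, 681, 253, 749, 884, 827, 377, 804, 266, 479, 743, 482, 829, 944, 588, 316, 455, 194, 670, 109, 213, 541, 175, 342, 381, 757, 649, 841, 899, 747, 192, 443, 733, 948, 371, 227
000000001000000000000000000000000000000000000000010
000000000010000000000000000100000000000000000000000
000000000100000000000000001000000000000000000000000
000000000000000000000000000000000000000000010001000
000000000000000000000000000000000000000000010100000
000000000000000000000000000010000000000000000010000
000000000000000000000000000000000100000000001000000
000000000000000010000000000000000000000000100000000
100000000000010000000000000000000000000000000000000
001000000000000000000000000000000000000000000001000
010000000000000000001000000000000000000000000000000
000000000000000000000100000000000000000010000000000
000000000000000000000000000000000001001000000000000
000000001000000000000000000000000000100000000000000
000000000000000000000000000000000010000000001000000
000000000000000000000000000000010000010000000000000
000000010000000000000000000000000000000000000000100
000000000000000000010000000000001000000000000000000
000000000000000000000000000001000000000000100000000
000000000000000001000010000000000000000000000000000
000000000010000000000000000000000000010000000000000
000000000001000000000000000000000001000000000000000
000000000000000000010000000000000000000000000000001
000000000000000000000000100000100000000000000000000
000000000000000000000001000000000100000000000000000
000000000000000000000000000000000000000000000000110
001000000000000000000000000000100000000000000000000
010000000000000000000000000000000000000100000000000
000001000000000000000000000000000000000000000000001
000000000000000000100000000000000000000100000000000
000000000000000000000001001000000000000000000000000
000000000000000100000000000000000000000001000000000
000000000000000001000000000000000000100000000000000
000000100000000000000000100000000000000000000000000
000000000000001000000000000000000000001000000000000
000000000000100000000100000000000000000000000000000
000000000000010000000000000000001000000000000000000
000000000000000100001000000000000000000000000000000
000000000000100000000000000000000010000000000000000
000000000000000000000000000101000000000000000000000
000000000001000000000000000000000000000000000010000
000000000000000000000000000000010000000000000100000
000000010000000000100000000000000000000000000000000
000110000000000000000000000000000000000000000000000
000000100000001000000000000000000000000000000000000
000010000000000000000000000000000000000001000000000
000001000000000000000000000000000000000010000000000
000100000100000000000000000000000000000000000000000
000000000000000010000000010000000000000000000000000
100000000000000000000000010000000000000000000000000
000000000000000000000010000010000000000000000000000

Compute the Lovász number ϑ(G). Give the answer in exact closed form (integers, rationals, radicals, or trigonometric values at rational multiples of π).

51*cos(pi/51)/(cos(pi/51) + 1)

N(508) = {455, 175}, |N(508)| = 2.
N(342) = {444, 109}, |N(342)| = 2.
deg(192) = 2; N(192) = {281, 649}.
Vertex 921 has 2 neighbors: 557, 829.
Regular of degree 2 on 51 vertices: the odd cycle C_{51}.
The 26 distinct eigenvalues: [2.0, 1.98484, 1.93959, 1.86494, 1.76202, 1.63239, 1.47802, 1.30124, 1.10473, 0.89148, 0.66471, 0.42787, 0.18454, -0.06159, -0.30678, -0.54733, -0.77957, -1.0, -1.20527, -1.39227, -1.55816, -1.70043, -1.81693, -1.90588, -1.96595, -1.99621].
−51·(-2*cos(pi/51)) / ((2)−(-2*cos(pi/51))) = 51*cos(pi/51)/(cos(pi/51) + 1) = ϑ(G).
= 25.4757945… (decimal).
Sandwich: α(G)=25 ≤ ϑ(G)=51*cos(pi/51)/(cos(pi/51) + 1) ≤ χ(Ḡ)=26 (both strict).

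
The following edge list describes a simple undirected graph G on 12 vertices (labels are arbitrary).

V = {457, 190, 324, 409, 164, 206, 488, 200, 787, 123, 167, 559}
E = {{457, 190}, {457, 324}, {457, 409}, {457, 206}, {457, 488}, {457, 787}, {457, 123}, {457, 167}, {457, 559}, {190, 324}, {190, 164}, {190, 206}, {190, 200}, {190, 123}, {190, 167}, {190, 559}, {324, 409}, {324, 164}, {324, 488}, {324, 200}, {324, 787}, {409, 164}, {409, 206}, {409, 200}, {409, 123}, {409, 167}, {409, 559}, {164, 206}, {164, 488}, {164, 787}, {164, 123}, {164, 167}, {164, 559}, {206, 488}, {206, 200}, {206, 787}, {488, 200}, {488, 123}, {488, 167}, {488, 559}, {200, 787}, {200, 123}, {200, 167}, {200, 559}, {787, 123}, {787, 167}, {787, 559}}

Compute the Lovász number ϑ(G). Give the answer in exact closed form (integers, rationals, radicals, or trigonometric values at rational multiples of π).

5

N(409) = {457, 324, 164, 206, 200, 123, 167, 559}, |N(409)| = 8.
N(324) = {457, 190, 409, 164, 488, 200, 787}, |N(324)| = 7.
deg(206) = 7; N(206) = {457, 190, 409, 164, 488, 200, 787}.
deg(164) = 9; N(164) = {190, 324, 409, 206, 488, 787, 123, 167, 559}.
K_{5,4,3} (perfect); ϑ(G) = α(G) = max{5,4,3} = 5.
ϑ(G) ≈ 5.0000000.
Check 5 ≤ 5 ≤ 5: collapsed.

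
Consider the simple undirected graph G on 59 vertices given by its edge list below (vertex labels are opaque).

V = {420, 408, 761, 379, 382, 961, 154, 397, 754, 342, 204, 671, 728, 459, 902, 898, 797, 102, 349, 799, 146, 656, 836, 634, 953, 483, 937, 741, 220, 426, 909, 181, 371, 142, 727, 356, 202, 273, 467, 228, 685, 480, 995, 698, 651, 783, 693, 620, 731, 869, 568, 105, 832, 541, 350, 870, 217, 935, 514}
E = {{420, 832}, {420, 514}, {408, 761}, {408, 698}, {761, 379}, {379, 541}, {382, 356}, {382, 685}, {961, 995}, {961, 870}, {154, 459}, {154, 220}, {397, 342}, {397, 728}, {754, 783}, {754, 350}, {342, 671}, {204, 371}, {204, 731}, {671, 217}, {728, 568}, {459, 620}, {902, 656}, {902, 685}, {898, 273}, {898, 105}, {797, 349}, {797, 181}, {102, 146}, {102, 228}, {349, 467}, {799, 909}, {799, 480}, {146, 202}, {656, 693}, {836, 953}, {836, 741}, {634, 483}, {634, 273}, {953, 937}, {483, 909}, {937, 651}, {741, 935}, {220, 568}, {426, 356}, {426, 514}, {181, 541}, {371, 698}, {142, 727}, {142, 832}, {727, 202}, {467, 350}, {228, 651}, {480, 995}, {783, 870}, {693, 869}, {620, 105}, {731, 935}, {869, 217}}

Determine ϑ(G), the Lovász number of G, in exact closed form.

59*cos(pi/59)/(cos(pi/59) + 1)

N(349) = {797, 467}, |N(349)| = 2.
deg(483) = 2; N(483) = {634, 909}.
Vertex 514 has 2 neighbors: 420, 426.
Vertex 459 has 2 neighbors: 154, 620.
2-regular, N=59; this is C_{59}, the 59-cycle.
Distinct eigenvalues (to 6 d.p.): [2.0, 1.98867, 1.954807, 1.898795, 1.82127, 1.723108, 1.605423, 1.469548, 1.317023, 1.149575, 0.969102, 0.777648, 0.577384, 0.370577, 0.159572, -0.053241, -0.265451, -0.474653, -0.678478, -0.874615, -1.060842, -1.235049, -1.395263, -1.539668, -1.666628, -1.774704, -1.862672, -1.929536, -1.974537, -1.997165].
λ_max=2, λ_min=-2*cos(pi/59); ϑ = −59·λ_min/(λ_max−λ_min) = 59*cos(pi/59)/(cos(pi/59) + 1).
= 29.47908… (decimal).
29 ≤ 59*cos(pi/59)/(cos(pi/59) + 1) ≤ 30: both strict.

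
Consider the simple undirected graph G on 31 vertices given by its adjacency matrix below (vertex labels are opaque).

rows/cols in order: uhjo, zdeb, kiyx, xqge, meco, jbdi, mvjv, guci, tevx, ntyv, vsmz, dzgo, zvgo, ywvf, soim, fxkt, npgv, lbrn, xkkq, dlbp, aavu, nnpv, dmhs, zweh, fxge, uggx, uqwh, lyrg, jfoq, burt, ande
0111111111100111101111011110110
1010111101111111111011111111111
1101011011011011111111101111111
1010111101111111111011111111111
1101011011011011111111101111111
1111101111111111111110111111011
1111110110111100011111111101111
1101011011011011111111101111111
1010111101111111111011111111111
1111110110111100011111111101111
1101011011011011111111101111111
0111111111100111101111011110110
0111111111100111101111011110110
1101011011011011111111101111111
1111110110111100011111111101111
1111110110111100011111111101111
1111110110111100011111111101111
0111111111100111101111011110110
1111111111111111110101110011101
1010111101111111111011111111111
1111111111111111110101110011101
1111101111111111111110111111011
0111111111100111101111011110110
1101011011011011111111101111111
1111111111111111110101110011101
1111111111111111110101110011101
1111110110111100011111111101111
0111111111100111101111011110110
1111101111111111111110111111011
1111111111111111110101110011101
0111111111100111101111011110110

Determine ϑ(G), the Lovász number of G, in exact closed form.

N(nnpv) = {uhjo, zdeb, kiyx, xqge, meco, mvjv, guci, tevx, ntyv, vsmz, dzgo, zvgo, ywvf, soim, fxkt, npgv, lbrn, xkkq, dlbp, aavu, dmhs, zweh, fxge, uggx, uqwh, lyrg, burt, ande}, |N(nnpv)| = 28.
deg(zdeb) = 27; N(zdeb) = {uhjo, kiyx, meco, jbdi, mvjv, guci, ntyv, vsmz, dzgo, zvgo, ywvf, soim, fxkt, npgv, lbrn, xkkq, aavu, nnpv, dmhs, zweh, fxge, uggx, uqwh, lyrg, jfoq, burt, ande}.
deg(dmhs) = 24; N(dmhs) = {zdeb, kiyx, xqge, meco, jbdi, mvjv, guci, tevx, ntyv, vsmz, ywvf, soim, fxkt, npgv, xkkq, dlbp, aavu, nnpv, zweh, fxge, uggx, uqwh, jfoq, burt}.
deg(meco) = 25; N(meco) = {uhjo, zdeb, xqge, jbdi, mvjv, tevx, ntyv, dzgo, zvgo, soim, fxkt, npgv, lbrn, xkkq, dlbp, aavu, nnpv, dmhs, fxge, uggx, uqwh, lyrg, jfoq, burt, ande}.
K_{7,6,6,5,4,3} (perfect); ϑ(G) = α(G) = max{7,6,6,5,4,3} = 7.
≈ 7.000000 (to 6 d.p.).
7 ≤ 7 ≤ 7: collapsed.

7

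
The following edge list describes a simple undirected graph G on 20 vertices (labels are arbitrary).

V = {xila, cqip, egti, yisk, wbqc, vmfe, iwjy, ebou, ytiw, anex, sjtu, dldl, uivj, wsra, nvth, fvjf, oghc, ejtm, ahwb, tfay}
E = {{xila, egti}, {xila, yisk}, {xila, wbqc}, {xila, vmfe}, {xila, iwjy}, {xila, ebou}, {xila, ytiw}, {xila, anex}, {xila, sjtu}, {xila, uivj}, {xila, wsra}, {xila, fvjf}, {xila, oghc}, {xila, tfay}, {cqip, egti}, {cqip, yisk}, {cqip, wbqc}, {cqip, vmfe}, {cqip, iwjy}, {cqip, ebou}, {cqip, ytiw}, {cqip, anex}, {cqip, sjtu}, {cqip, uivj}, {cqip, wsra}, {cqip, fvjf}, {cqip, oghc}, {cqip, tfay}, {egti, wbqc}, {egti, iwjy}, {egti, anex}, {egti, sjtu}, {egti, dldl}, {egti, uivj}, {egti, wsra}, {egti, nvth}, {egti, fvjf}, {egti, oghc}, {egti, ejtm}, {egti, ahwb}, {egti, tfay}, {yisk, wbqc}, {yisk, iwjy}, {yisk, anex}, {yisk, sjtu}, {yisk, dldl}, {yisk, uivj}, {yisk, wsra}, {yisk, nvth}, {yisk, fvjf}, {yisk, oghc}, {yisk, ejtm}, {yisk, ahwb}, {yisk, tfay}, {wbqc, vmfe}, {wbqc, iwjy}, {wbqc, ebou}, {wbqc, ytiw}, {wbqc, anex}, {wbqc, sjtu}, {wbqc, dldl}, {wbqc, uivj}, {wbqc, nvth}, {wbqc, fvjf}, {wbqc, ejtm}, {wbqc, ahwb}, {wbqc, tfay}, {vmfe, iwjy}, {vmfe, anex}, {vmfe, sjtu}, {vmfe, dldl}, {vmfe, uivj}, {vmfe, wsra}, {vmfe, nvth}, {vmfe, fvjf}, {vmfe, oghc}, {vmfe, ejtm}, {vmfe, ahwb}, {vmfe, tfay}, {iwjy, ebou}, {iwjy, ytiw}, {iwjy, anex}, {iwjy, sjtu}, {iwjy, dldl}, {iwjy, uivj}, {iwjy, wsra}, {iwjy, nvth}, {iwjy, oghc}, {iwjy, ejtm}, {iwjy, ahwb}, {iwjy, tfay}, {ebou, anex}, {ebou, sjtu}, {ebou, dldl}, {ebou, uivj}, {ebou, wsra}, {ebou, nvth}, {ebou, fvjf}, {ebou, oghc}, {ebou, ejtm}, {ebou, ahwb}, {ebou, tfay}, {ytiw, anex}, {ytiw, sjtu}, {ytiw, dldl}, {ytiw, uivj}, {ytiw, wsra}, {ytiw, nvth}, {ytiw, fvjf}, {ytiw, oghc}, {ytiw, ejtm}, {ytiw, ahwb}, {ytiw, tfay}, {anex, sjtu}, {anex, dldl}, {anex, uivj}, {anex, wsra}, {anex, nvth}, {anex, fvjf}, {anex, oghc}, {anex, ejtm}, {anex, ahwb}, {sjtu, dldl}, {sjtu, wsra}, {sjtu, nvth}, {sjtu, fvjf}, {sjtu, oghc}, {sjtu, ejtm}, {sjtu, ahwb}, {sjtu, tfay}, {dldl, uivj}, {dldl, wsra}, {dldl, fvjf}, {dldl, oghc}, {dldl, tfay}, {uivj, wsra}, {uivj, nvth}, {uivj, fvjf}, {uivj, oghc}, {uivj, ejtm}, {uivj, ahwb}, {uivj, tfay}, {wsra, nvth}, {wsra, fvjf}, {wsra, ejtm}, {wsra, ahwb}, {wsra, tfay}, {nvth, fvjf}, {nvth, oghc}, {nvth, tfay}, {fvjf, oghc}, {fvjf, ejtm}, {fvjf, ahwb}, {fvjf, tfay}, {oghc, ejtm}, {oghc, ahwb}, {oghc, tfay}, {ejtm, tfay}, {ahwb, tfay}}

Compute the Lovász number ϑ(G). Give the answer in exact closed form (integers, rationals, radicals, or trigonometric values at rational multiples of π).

deg(wbqc) = 17; N(wbqc) = {xila, cqip, egti, yisk, vmfe, iwjy, ebou, ytiw, anex, sjtu, dldl, uivj, nvth, fvjf, ejtm, ahwb, tfay}.
N(dldl) = {egti, yisk, wbqc, vmfe, iwjy, ebou, ytiw, anex, sjtu, uivj, wsra, fvjf, oghc, tfay}, |N(dldl)| = 14.
Vertex egti has 15 neighbors: xila, cqip, wbqc, iwjy, anex, sjtu, dldl, uivj, wsra, nvth, fvjf, oghc, ejtm, ahwb, tfay.
N(uivj) = {xila, cqip, egti, yisk, wbqc, vmfe, iwjy, ebou, ytiw, anex, dldl, wsra, nvth, fvjf, oghc, ejtm, ahwb, tfay}, |N(uivj)| = 18.
Complete multipartite on [6, 5, 3, 2, 2, 2]: sandwich collapses at ϑ=6.
ϑ(G) ≈ 6.0000000.
Sandwich: α(G)=6 ≤ ϑ(G)=6 ≤ χ(Ḡ)=6 (collapsed).

6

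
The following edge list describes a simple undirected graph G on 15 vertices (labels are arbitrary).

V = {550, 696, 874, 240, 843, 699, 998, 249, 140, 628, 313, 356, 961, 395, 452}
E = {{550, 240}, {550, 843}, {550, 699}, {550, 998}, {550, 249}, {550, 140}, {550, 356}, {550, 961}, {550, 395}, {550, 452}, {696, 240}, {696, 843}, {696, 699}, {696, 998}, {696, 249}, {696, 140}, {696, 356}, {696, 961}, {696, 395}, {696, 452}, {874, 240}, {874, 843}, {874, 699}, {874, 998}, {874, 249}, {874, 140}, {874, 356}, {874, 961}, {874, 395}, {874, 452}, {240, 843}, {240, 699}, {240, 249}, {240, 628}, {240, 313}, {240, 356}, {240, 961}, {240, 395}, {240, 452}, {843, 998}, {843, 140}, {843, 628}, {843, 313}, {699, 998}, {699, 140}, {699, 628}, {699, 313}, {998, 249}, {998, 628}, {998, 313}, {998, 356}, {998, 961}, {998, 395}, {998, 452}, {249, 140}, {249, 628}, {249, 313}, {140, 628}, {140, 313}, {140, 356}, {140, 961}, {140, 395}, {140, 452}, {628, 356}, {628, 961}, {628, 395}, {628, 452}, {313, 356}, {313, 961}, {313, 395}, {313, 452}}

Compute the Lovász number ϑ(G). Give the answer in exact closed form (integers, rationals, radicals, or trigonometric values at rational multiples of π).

deg(961) = 8; N(961) = {550, 696, 874, 240, 998, 140, 628, 313}.
Vertex 240 has 12 neighbors: 550, 696, 874, 843, 699, 249, 628, 313, 356, 961, 395, 452.
N(874) = {240, 843, 699, 998, 249, 140, 356, 961, 395, 452}, |N(874)| = 10.
deg(356) = 8; N(356) = {550, 696, 874, 240, 998, 140, 628, 313}.
G = K_{7,5,3}: α = 7 = χ(Ḡ), so ϑ = 7.
≈ 7.00000000 (to 8 d.p.).
Check 7 ≤ 7 ≤ 7: collapsed.

7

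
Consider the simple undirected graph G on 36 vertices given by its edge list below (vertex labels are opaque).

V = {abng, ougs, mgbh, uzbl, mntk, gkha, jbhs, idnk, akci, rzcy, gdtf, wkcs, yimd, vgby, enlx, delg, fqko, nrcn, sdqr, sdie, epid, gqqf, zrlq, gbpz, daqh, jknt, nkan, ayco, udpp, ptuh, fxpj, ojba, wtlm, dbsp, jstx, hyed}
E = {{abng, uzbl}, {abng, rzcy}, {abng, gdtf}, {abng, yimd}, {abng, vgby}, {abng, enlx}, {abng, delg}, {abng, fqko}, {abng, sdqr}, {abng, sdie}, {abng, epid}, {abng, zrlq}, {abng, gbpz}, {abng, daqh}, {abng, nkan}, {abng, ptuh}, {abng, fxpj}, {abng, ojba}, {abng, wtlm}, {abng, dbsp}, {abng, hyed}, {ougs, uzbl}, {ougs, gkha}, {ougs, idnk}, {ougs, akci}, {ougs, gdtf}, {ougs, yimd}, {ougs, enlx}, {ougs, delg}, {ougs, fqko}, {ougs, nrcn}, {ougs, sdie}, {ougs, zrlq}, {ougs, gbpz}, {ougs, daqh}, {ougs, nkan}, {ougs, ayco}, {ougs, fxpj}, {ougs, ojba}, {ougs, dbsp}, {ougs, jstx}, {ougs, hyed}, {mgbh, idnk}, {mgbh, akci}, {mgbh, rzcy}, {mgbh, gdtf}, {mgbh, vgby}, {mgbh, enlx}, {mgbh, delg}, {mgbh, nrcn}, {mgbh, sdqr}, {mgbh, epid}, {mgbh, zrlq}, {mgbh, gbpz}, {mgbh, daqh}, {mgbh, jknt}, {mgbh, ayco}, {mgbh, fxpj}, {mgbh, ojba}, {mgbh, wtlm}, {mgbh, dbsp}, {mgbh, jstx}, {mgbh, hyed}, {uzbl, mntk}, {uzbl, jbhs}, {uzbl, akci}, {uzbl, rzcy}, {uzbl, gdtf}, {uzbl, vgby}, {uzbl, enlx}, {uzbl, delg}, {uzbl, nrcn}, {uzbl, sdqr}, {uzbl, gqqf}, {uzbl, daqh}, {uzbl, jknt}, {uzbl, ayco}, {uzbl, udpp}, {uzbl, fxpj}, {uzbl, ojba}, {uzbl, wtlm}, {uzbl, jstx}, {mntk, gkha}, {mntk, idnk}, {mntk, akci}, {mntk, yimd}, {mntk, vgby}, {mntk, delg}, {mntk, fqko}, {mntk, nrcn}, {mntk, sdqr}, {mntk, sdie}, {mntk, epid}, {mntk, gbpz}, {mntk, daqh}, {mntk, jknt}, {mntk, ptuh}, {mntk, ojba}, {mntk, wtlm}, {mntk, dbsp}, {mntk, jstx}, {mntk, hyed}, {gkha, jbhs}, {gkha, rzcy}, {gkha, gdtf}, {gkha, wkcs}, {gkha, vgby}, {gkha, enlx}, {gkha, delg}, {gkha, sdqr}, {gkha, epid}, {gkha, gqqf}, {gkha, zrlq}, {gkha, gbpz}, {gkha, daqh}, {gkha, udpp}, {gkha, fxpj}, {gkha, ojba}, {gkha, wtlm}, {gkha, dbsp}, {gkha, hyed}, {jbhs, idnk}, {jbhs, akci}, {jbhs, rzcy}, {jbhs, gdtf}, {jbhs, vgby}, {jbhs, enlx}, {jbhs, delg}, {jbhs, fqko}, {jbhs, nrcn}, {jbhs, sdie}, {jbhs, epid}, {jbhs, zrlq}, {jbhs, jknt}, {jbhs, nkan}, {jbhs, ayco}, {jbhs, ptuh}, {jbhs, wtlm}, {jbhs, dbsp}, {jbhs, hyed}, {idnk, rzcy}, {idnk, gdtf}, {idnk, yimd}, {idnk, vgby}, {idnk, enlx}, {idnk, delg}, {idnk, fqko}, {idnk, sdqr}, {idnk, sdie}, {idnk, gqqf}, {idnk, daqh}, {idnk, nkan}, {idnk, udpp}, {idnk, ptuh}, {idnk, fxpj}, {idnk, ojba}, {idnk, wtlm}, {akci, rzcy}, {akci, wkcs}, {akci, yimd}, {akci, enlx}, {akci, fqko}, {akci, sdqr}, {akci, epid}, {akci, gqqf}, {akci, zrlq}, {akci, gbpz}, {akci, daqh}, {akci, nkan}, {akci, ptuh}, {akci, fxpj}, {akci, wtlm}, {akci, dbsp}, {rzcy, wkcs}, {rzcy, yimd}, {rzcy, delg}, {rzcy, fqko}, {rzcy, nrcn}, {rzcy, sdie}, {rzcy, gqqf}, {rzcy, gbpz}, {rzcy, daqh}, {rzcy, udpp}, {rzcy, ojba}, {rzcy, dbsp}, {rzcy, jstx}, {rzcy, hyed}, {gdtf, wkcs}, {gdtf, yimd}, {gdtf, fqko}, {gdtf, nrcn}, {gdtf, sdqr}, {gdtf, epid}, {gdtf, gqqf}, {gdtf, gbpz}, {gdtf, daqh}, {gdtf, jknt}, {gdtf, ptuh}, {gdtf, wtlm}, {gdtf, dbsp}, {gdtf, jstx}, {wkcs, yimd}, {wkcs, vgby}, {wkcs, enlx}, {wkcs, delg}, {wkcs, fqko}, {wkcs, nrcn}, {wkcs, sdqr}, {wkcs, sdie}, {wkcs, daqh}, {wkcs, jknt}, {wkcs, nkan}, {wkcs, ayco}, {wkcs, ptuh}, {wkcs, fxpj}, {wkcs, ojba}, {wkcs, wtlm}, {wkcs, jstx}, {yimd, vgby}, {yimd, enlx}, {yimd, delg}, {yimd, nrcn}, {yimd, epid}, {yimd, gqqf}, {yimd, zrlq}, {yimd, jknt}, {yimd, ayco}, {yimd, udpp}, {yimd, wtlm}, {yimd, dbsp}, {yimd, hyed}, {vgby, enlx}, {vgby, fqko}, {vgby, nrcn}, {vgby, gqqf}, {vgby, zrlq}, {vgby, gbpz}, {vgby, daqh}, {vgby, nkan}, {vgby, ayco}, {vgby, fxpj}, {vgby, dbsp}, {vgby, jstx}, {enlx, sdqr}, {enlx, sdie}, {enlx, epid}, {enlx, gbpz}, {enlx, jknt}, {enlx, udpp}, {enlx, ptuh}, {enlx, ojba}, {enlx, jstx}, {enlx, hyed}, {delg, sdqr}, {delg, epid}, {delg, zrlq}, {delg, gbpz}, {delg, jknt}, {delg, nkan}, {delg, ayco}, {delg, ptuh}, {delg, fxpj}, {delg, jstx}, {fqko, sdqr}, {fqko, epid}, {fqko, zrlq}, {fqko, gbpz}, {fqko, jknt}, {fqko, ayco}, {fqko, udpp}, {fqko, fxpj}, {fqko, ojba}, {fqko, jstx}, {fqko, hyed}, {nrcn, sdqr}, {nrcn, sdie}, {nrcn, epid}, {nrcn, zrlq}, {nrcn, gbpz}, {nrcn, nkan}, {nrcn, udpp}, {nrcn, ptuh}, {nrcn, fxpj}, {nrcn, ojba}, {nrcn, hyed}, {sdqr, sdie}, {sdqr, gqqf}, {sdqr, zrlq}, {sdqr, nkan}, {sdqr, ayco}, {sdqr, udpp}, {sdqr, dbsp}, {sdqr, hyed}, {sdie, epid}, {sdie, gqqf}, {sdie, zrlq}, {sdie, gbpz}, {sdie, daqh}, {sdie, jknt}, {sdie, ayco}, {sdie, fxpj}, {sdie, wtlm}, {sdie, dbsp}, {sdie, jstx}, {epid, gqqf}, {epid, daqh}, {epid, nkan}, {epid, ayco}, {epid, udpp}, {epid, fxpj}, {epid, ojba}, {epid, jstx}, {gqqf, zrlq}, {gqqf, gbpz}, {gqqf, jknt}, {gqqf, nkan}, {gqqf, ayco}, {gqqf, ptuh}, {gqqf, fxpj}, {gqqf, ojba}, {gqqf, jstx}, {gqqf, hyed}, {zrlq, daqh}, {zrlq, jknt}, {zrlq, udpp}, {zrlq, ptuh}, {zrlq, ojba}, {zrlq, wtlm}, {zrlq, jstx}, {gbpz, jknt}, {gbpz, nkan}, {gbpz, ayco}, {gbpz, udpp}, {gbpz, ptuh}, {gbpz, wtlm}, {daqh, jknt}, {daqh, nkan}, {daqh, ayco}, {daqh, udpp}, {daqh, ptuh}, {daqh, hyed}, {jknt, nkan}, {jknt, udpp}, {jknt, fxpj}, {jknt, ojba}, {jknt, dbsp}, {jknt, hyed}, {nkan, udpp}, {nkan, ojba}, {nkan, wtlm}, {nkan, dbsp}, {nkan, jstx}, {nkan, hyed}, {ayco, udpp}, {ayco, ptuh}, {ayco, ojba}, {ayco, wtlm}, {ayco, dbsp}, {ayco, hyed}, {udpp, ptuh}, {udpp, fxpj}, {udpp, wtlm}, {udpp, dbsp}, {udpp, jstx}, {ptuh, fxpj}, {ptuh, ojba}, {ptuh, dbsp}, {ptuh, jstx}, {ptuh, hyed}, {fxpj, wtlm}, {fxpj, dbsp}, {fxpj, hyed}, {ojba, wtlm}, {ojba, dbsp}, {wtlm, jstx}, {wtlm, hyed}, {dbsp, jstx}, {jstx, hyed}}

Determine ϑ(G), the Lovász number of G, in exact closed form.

deg(ptuh) = 21; N(ptuh) = {abng, mntk, jbhs, idnk, akci, gdtf, wkcs, enlx, delg, nrcn, gqqf, zrlq, gbpz, daqh, ayco, udpp, fxpj, ojba, dbsp, jstx, hyed}.
N(delg) = {abng, ougs, mgbh, uzbl, mntk, gkha, jbhs, idnk, rzcy, wkcs, yimd, sdqr, epid, zrlq, gbpz, jknt, nkan, ayco, ptuh, fxpj, jstx}, |N(delg)| = 21.
deg(enlx) = 21; N(enlx) = {abng, ougs, mgbh, uzbl, gkha, jbhs, idnk, akci, wkcs, yimd, vgby, sdqr, sdie, epid, gbpz, jknt, udpp, ptuh, ojba, jstx, hyed}.
Vertex fqko has 21 neighbors: abng, ougs, mntk, jbhs, idnk, akci, rzcy, gdtf, wkcs, vgby, sdqr, epid, zrlq, gbpz, jknt, ayco, udpp, fxpj, ojba, jstx, hyed.
G on 36 vertices is 21-regular; this is K(9,2), the Kneser graph.
A has 3 distinct eigenvalues ≈ [21.0, 1.0, -6.0].
Lovász: ϑ = −36(-6)/(21+-1*(-6)) = 8.
≈ 8.000000000 (to 9 d.p.).

8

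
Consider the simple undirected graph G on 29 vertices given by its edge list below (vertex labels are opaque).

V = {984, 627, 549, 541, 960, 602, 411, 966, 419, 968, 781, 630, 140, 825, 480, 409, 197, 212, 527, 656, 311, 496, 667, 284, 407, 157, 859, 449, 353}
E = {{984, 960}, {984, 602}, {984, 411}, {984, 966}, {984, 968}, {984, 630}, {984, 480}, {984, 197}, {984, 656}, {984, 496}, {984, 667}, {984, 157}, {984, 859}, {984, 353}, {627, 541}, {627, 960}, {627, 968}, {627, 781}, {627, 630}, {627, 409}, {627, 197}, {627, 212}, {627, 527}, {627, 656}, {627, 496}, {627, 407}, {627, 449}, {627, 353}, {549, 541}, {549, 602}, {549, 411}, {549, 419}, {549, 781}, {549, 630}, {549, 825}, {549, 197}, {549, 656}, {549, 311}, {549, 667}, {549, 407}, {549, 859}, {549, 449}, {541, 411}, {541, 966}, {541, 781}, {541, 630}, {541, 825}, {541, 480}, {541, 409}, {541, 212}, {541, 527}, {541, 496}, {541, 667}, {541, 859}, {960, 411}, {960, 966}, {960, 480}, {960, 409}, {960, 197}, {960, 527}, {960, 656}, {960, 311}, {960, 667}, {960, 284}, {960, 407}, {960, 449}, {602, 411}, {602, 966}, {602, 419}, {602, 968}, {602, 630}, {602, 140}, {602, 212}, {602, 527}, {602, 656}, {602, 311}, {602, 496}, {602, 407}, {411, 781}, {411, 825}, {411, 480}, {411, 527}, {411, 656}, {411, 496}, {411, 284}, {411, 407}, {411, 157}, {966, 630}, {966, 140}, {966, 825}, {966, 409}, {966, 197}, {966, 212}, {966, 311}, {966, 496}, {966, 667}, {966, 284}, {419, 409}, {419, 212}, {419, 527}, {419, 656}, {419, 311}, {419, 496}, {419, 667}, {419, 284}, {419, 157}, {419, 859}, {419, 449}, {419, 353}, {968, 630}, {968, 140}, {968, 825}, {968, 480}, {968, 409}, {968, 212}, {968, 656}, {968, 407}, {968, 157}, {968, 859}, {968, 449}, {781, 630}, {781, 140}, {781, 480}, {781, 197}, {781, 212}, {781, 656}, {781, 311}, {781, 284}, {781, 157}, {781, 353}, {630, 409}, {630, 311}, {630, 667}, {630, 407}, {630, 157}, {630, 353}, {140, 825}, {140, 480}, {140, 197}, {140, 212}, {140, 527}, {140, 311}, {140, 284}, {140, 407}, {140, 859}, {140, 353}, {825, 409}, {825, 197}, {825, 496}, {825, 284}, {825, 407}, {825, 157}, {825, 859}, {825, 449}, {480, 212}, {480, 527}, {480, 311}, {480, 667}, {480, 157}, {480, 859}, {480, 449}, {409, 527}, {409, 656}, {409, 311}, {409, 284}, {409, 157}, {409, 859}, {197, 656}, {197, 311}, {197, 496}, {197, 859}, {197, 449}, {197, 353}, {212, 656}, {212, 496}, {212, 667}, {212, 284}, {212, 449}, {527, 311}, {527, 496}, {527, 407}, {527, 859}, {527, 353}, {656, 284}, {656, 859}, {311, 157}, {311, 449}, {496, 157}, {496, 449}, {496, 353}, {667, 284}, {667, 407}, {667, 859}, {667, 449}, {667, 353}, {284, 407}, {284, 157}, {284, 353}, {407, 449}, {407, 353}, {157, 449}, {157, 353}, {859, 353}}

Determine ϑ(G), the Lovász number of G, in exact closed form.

sqrt(29)

N(140) = {602, 966, 968, 781, 825, 480, 197, 212, 527, 311, 284, 407, 859, 353}, |N(140)| = 14.
N(419) = {549, 602, 409, 212, 527, 656, 311, 496, 667, 284, 157, 859, 449, 353}, |N(419)| = 14.
deg(859) = 14; N(859) = {984, 549, 541, 419, 968, 140, 825, 480, 409, 197, 527, 656, 667, 353}.
Vertex 407 has 14 neighbors: 627, 549, 960, 602, 411, 968, 630, 140, 825, 527, 667, 284, 449, 353.
G on 29 vertices is 14-regular; SR(29,14,6,7) — a Paley graph.
The 3 distinct eigenvalues: [14.0, 2.192582, -3.192582].
λ_max=14, λ_min=-sqrt(29)/2 - 1/2; ϑ = −29·λ_min/(λ_max−λ_min) = sqrt(29).
≈ 5.38516481 (to 8 d.p.).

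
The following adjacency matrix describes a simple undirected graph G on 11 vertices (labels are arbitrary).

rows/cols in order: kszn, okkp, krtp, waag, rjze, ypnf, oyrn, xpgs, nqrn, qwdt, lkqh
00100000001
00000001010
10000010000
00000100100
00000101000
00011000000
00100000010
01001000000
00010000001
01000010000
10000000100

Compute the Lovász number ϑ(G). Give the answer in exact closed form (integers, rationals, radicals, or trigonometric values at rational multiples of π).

11*cos(pi/11)/(cos(pi/11) + 1)

deg(qwdt) = 2; N(qwdt) = {okkp, oyrn}.
N(xpgs) = {okkp, rjze}, |N(xpgs)| = 2.
N(okkp) = {xpgs, qwdt}, |N(okkp)| = 2.
deg(lkqh) = 2; N(lkqh) = {kszn, nqrn}.
Regular of degree 2 on 11 vertices: a single 11-cycle (edge-transitive).
The 6 distinct eigenvalues: [2.0, 1.6825, 0.8308, -0.2846, -1.3097, -1.919].
−11·(-2*cos(pi/11)) / ((2)−(-2*cos(pi/11))) = 11*cos(pi/11)/(cos(pi/11) + 1) = ϑ(G).
Numerically 5.3863029.
Lovász sandwich 5 ≤ 11*cos(pi/11)/(cos(pi/11) + 1) ≤ 6: both strict.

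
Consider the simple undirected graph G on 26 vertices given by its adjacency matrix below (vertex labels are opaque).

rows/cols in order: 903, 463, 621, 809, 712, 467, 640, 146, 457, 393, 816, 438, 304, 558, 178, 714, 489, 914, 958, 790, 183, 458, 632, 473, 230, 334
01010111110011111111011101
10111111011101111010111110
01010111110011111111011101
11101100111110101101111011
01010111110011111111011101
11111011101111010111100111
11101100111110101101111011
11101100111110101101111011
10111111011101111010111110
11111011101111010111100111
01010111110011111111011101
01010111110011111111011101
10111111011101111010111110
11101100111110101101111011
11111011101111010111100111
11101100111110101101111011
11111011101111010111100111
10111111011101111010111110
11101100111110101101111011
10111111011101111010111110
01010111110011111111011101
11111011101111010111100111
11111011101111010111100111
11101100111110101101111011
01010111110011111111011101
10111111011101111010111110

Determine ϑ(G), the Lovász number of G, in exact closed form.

Vertex 146 has 19 neighbors: 903, 463, 621, 712, 467, 457, 393, 816, 438, 304, 178, 489, 914, 790, 183, 458, 632, 230, 334.
N(809) = {903, 463, 621, 712, 467, 457, 393, 816, 438, 304, 178, 489, 914, 790, 183, 458, 632, 230, 334}, |N(809)| = 19.
N(393) = {903, 463, 621, 809, 712, 640, 146, 457, 816, 438, 304, 558, 714, 914, 958, 790, 183, 473, 230, 334}, |N(393)| = 20.
deg(334) = 20; N(334) = {903, 621, 809, 712, 467, 640, 146, 393, 816, 438, 558, 178, 714, 489, 958, 183, 458, 632, 473, 230}.
Complete multipartite on [7, 7, 6, 6]: sandwich collapses at ϑ=7.
≈ 7.000000 (to 6 d.p.).
Check 7 ≤ 7 ≤ 7: collapsed.

7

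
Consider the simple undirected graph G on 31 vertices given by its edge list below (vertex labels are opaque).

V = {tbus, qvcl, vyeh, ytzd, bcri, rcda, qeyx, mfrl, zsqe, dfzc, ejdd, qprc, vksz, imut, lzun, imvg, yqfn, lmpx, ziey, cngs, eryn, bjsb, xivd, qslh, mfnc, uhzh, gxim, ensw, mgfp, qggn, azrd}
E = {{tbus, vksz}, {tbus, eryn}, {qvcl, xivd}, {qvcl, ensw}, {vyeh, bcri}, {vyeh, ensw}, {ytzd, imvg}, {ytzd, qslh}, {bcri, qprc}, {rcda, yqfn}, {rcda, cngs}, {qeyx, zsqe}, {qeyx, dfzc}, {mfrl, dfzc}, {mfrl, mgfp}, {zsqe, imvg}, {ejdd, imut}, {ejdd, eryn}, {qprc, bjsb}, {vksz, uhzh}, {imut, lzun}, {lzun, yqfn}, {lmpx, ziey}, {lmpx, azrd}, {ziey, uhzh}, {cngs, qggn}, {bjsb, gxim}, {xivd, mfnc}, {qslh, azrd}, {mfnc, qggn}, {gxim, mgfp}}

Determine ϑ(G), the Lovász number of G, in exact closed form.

N(qprc) = {bcri, bjsb}, |N(qprc)| = 2.
deg(qslh) = 2; N(qslh) = {ytzd, azrd}.
N(ytzd) = {imvg, qslh}, |N(ytzd)| = 2.
N(mgfp) = {mfrl, gxim}, |N(mgfp)| = 2.
2-regular, N=31; the odd cycle C_{31}.
A has 16 distinct eigenvalues ≈ [2.0, 1.9591, 1.8379, 1.6415, 1.3779, 1.0579, 0.6946, 0.3029, -0.1013, -0.5013, -0.8808, -1.2242, -1.5175, -1.7487, -1.9083, -1.9897].
−31·(-2*cos(pi/31)) / ((2)−(-2*cos(pi/31))) = 31*cos(pi/31)/(cos(pi/31) + 1) = ϑ(G).
= 15.46013… (decimal).
Check 15 ≤ 31*cos(pi/31)/(cos(pi/31) + 1) ≤ 16: both strict.

31*cos(pi/31)/(cos(pi/31) + 1)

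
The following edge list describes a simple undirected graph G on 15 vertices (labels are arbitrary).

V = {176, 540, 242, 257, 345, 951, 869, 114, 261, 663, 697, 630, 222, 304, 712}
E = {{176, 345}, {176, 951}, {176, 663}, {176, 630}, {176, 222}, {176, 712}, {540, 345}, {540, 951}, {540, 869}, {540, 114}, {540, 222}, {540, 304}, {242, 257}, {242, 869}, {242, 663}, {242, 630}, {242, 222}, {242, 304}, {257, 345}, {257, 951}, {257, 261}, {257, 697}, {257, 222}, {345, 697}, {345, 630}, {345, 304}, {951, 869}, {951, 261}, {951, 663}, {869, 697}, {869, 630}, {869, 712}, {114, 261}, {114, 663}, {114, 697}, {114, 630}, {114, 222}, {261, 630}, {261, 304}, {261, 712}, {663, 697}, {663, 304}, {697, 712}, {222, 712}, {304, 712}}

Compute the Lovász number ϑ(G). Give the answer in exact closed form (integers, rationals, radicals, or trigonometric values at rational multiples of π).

5

deg(869) = 6; N(869) = {540, 242, 951, 697, 630, 712}.
Vertex 304 has 6 neighbors: 540, 242, 345, 261, 663, 712.
Vertex 222 has 6 neighbors: 176, 540, 242, 257, 114, 712.
deg(951) = 6; N(951) = {176, 540, 257, 869, 261, 663}.
6-regular, N=15; Kneser K(6,2) on C(6,2)=15 vertices.
A has 3 distinct eigenvalues ≈ [6.0, 1.0, -3.0].
λ_max=6, λ_min=-3; ϑ = −15·λ_min/(λ_max−λ_min) = 5.
= 5.000000… (decimal).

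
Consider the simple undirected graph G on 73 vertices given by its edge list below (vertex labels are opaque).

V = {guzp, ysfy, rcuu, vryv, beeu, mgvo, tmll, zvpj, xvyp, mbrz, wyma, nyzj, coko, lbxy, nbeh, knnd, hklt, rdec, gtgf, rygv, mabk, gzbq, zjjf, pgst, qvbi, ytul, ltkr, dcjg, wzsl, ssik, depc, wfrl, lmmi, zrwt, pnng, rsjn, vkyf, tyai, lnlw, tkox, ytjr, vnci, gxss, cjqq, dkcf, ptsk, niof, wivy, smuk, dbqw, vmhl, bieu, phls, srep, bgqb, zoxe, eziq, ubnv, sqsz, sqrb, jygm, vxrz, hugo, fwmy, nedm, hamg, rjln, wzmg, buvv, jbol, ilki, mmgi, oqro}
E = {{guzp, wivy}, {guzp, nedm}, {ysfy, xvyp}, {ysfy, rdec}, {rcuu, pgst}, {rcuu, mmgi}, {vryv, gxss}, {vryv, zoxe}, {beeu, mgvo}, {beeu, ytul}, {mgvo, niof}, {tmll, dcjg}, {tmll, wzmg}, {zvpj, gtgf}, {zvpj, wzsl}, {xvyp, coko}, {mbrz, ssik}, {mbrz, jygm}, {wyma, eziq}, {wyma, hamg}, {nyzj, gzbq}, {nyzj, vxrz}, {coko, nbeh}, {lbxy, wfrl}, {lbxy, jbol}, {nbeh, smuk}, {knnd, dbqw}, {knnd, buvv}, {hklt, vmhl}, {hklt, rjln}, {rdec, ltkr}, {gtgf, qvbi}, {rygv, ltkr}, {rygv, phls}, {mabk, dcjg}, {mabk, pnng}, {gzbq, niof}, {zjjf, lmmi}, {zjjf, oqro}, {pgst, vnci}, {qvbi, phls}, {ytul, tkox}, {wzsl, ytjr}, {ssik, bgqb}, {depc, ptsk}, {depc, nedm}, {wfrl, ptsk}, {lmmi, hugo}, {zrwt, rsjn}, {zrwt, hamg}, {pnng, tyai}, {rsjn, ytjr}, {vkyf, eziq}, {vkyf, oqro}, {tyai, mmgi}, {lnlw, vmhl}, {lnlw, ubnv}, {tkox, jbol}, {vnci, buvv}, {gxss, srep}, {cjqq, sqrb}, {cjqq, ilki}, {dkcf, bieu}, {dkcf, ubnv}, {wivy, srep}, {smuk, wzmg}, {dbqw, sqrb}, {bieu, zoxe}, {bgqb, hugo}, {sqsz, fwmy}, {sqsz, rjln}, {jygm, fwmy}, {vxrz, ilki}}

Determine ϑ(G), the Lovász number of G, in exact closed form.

73*cos(pi/73)/(cos(pi/73) + 1)

N(tkox) = {ytul, jbol}, |N(tkox)| = 2.
N(pnng) = {mabk, tyai}, |N(pnng)| = 2.
deg(vnci) = 2; N(vnci) = {pgst, buvv}.
deg(fwmy) = 2; N(fwmy) = {sqsz, jygm}.
73-vertex 2-regular graph: a single 73-cycle (edge-transitive).
A has 37 distinct eigenvalues ≈ [2.0, 1.993, 1.97, 1.934, 1.883, 1.818, 1.739, 1.648, 1.544, 1.429, 1.304, 1.169, 1.025, 0.873, 0.715, 0.552, 0.385, 0.215, 0.043, -0.129, -0.3, -0.469, -0.634, -0.795, -0.95, -1.098, -1.237, -1.368, -1.488, -1.598, -1.695, -1.78, -1.852, -1.91, -1.954, -1.983, -1.998].
−73·(-2*cos(pi/73)) / ((2)−(-2*cos(pi/73))) = 73*cos(pi/73)/(cos(pi/73) + 1) = ϑ(G).
= 36.483095… (decimal).
Sandwich: α(G)=36 ≤ ϑ(G)=73*cos(pi/73)/(cos(pi/73) + 1) ≤ χ(Ḡ)=37 (both strict).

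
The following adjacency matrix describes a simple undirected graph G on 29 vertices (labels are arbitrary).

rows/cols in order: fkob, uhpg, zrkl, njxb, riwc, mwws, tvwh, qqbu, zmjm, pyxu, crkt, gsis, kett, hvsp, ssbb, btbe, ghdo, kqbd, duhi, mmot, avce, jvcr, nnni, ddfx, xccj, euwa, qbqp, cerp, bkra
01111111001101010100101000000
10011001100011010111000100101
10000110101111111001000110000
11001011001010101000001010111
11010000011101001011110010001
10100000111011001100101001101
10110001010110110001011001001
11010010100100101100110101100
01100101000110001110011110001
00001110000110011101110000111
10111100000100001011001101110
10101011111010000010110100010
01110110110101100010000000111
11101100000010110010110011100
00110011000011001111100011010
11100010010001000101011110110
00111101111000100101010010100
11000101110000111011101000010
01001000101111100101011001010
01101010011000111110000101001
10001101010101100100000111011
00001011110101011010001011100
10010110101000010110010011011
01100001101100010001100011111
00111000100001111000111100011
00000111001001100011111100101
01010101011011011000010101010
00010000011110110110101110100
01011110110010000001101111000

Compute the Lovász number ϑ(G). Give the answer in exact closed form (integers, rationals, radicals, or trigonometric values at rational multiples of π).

sqrt(29)

deg(njxb) = 14; N(njxb) = {fkob, uhpg, riwc, tvwh, qqbu, crkt, kett, ssbb, ghdo, nnni, xccj, qbqp, cerp, bkra}.
N(duhi) = {uhpg, riwc, zmjm, crkt, gsis, kett, hvsp, ssbb, kqbd, mmot, jvcr, nnni, euwa, cerp}, |N(duhi)| = 14.
Vertex crkt has 14 neighbors: fkob, zrkl, njxb, riwc, mwws, gsis, ghdo, duhi, mmot, nnni, ddfx, euwa, qbqp, cerp.
deg(zrkl) = 14; N(zrkl) = {fkob, mwws, tvwh, zmjm, crkt, gsis, kett, hvsp, ssbb, btbe, ghdo, mmot, ddfx, xccj}.
G on 29 vertices is 14-regular; strongly regular (29,14,6,7).
Distinct eigenvalues (to 6 d.p.): [14.0, 2.192582, -3.192582].
λ_max=14, λ_min=-sqrt(29)/2 - 1/2; ϑ = −29·λ_min/(λ_max−λ_min) = sqrt(29).
= 5.3851648… (decimal).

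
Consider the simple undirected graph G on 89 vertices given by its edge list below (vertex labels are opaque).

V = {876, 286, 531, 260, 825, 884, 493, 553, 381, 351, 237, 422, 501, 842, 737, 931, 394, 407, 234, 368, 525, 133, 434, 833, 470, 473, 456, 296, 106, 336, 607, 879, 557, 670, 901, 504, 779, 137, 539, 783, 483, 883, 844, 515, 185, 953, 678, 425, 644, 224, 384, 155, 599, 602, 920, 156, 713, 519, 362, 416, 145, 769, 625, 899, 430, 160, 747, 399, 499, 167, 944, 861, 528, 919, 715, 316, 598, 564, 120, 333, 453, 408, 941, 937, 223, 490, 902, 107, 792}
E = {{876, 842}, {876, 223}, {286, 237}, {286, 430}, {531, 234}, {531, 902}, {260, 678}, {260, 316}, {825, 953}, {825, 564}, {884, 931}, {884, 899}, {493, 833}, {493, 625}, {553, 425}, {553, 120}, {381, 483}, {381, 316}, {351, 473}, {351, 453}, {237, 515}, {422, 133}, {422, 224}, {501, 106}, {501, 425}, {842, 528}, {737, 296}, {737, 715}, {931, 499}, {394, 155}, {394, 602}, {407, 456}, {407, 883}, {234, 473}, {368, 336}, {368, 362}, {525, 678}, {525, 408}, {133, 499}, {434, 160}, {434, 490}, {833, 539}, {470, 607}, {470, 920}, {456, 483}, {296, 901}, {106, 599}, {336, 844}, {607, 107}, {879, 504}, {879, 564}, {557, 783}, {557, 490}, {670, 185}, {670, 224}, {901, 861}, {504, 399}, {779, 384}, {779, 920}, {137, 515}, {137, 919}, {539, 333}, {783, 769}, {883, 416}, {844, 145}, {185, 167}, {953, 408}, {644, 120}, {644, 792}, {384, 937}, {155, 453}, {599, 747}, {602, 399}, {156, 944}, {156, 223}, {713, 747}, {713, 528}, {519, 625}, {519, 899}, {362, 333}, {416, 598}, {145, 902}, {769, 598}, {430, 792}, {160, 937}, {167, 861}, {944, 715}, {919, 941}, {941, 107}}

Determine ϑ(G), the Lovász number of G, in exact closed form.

N(902) = {531, 145}, |N(902)| = 2.
deg(260) = 2; N(260) = {678, 316}.
N(528) = {842, 713}, |N(528)| = 2.
Vertex 598 has 2 neighbors: 416, 769.
G on 89 vertices is 2-regular; a single 89-cycle (edge-transitive).
The 45 distinct eigenvalues: [2.0, 1.99502, 1.9801, 1.95531, 1.92078, 1.87669, 1.82324, 1.76071, 1.68941, 1.60969, 1.52196, 1.42664, 1.32421, 1.21519, 1.10011, 0.97955, 0.85411, 0.72442, 0.59112, 0.45487, 0.31635, 0.17626, 0.0353, -0.10585, -0.24646, -0.38585, -0.52332, -0.65818, -0.78976, -0.9174, -1.04048, -1.15837, -1.27049, -1.37628, -1.47522, -1.5668, -1.65058, -1.72614, -1.79309, -1.85112, -1.89992, -1.93926, -1.96893, -1.9888, -1.99875].
Lovász: ϑ = −89(-2*cos(pi/89))/(2+-(-1)*2*cos(pi/89)) = 89*cos(pi/89)/(cos(pi/89) + 1).
ϑ(G) ≈ 44.4861.
Check 44 ≤ 89*cos(pi/89)/(cos(pi/89) + 1) ≤ 45: both strict.

89*cos(pi/89)/(cos(pi/89) + 1)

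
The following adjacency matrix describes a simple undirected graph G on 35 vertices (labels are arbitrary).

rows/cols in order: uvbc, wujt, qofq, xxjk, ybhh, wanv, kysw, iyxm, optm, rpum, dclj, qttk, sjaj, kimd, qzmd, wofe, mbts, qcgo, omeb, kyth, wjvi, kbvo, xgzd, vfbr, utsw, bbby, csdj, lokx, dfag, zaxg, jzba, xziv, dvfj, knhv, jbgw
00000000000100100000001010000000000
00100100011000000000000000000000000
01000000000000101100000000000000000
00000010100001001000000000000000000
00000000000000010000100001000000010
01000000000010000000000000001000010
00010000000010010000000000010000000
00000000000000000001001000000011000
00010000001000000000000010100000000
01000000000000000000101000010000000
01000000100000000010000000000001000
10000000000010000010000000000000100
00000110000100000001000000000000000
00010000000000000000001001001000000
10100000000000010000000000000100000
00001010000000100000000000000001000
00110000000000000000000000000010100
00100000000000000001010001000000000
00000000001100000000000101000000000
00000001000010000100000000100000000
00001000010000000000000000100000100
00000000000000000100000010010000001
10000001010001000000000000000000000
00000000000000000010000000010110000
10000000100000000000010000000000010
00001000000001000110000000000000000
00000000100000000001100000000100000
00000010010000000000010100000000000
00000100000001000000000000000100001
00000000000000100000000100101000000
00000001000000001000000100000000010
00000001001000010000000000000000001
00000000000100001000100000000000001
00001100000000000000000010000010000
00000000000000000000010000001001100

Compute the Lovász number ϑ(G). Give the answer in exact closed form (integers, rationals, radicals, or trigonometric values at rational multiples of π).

Vertex iyxm has 4 neighbors: kyth, xgzd, jzba, xziv.
N(kyth) = {iyxm, sjaj, qcgo, csdj}, |N(kyth)| = 4.
N(knhv) = {ybhh, wanv, utsw, jzba}, |N(knhv)| = 4.
N(kimd) = {xxjk, xgzd, bbby, dfag}, |N(kimd)| = 4.
35-vertex 4-regular graph: Kneser K(7,3) on C(7,3)=35 vertices.
A has 4 distinct eigenvalues ≈ [4.0, 2.0, -1.0, -3.0].
With N=35: ϑ(G) = 35·(-1*(-3))/(4−(-3)) = 15.
≈ 15.0000000 (to 7 d.p.).

15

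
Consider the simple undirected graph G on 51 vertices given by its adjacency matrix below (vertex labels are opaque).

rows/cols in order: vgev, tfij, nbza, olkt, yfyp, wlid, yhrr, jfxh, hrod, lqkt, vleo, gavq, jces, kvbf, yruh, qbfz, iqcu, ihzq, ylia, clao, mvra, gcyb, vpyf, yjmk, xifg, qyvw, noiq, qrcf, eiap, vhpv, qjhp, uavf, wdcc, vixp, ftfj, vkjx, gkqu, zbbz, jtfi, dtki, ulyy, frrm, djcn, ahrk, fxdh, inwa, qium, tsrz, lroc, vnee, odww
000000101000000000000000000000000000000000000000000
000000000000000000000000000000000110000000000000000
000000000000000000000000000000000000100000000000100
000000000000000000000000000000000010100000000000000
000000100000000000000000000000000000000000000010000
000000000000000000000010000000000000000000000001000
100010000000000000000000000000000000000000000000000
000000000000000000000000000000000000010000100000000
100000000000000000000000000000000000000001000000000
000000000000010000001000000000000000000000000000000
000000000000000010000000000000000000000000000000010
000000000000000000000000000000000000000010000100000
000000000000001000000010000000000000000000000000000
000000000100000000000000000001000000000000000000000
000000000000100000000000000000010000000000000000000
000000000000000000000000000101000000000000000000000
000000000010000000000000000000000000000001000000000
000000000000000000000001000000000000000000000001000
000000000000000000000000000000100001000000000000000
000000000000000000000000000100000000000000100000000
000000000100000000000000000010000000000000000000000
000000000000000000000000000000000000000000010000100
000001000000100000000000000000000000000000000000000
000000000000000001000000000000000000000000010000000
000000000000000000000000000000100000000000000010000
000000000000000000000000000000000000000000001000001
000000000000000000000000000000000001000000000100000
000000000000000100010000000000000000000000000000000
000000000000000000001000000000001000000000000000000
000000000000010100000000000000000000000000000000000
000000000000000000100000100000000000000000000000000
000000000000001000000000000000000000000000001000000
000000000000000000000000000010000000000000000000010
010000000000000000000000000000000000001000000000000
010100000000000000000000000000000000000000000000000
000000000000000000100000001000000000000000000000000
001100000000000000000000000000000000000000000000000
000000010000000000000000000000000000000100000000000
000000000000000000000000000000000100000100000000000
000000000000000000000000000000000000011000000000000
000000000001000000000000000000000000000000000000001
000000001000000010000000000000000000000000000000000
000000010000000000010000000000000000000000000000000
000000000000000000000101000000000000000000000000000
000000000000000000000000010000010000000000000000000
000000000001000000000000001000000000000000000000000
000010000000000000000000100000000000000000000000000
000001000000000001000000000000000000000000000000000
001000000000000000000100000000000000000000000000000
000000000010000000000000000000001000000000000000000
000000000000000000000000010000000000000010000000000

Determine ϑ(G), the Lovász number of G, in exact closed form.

N(vgev) = {yhrr, hrod}, |N(vgev)| = 2.
deg(ulyy) = 2; N(ulyy) = {gavq, odww}.
Vertex odww has 2 neighbors: qyvw, ulyy.
Vertex nbza has 2 neighbors: gkqu, lroc.
51-vertex 2-regular graph: the odd cycle C_{51}.
The 26 distinct eigenvalues: [2.0, 1.985, 1.94, 1.865, 1.762, 1.632, 1.478, 1.301, 1.105, 0.891, 0.665, 0.428, 0.185, -0.062, -0.307, -0.547, -0.78, -1.0, -1.205, -1.392, -1.558, -1.7, -1.817, -1.906, -1.966, -1.996].
ϑ = −N·λ_min/(λ_max−λ_min) = −51·(-2*cos(pi/51))/(2−(-2*cos(pi/51))) = 51*cos(pi/51)/(cos(pi/51) + 1).
Numerically 25.475794.
25 ≤ 51*cos(pi/51)/(cos(pi/51) + 1) ≤ 26: both strict.

51*cos(pi/51)/(cos(pi/51) + 1)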